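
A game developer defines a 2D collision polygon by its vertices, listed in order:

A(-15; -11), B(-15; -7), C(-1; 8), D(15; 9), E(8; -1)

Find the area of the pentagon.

Σ = (-60) + (-127) + (-129) + (-87) + (-103) = -506
Area = |Σ|/2 = 253.

253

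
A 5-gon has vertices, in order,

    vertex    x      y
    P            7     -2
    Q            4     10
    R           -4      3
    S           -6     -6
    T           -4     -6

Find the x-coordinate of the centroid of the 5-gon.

Apply the shoelace (surveyor's) formula. First the cross-terms c_i = x_i·y_{i+1} − x_{i+1}·y_i:
  78, 52, 42, 12, 50  ⇒  2A = 234, A = 117.
Then Σ (x_i + x_{i+1})·c_i = 468, so x̄ = 468 / (6·117) = 2/3.

2/3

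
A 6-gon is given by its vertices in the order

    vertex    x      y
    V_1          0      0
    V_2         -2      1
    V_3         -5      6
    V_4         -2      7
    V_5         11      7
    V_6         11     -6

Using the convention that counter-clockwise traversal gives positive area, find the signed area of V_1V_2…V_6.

-132

Σ = (0) + (-7) + (-23) + (-91) + (-143) + (0) = -264
Signed area = Σ/2 = -132 (negative ⇒ clockwise traversal).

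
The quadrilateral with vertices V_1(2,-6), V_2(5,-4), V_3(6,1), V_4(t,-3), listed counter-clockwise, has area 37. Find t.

Write out the shoelace sum; only the two edges meeting at V_4 involve t:
2·Area = [(6·(-3) − t·1) + (t·(-6) − 2·(-3))] + 51
       = -7·t + 39 = 74
⇒ t = -5.

-5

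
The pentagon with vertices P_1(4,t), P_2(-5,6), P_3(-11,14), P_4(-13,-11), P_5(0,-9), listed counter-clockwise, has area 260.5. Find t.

9

Write out the shoelace sum; only the two edges meeting at P_1 involve t:
2·Area = [(0·t − 4·(-9)) + (4·6 − (-5)·t)] + 416
       = 5·t + 476 = 521
⇒ t = 9.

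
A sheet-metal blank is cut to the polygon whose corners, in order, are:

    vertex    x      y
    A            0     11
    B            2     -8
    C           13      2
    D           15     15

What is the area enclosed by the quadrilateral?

Apply the surveyor's formula: 2A = Σ (x_i·y_{i+1} − x_{i+1}·y_i), indices taken mod 4.
Σ = (-22) + (108) + (165) + (165) = 416
Area = |Σ|/2 = 208.

208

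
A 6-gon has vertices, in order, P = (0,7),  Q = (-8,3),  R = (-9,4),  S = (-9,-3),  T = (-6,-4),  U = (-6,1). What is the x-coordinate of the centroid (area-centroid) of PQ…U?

-77/12

Apply the shoelace formula. First the cross-terms c_i = x_i·y_{i+1} − x_{i+1}·y_i:
  56, -5, 63, 18, -30, -42  ⇒  2A = 60, A = 30.
Then Σ (x_i + x_{i+1})·c_i = -1155, so x̄ = -1155 / (6·30) = -77/12.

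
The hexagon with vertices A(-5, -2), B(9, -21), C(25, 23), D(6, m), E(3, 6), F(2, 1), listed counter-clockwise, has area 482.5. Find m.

10

The doubled signed area Σ (x_i y_{i+1} − x_{i+1} y_i) is linear in m.
With m=0 it equals 745; the coefficient of m is 22 (from the two edges through D).
So 22·m + 745 = 2·482.5 = 965 ⇒ m = 10.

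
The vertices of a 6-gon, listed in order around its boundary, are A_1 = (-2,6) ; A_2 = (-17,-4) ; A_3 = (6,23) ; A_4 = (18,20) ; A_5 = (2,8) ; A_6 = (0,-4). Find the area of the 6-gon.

231.5

Apply Gauss's area formula: 2A = Σ (x_i·y_{i+1} − x_{i+1}·y_i), indices taken mod 6.
Cross-terms: 110, -367, -294, 104, -8, -8  ⇒  Σ = -463
Area = |Σ|/2 = 231.5.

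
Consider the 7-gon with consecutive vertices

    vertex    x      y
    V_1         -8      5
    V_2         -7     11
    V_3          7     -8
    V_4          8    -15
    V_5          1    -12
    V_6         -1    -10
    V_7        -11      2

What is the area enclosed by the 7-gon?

Σ = (-53) + (-21) + (-41) + (-81) + (-22) + (-112) + (-39) = -369
Area = |Σ|/2 = 184.5.

184.5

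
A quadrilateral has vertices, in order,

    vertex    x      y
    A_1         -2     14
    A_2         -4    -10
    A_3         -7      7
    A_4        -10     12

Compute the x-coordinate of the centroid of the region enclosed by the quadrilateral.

Apply Gauss's area formula. First the cross-terms c_i = x_i·y_{i+1} − x_{i+1}·y_i:
  76, -98, -14, -116  ⇒  2A = -152, A = -76.
Then Σ (x_i + x_{i+1})·c_i = 2252, so x̄ = 2252 / (6·(-76)) = -563/114.

-563/114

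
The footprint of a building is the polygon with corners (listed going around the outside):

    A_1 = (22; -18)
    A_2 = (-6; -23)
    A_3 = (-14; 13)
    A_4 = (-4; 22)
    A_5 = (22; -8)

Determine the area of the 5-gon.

971

Σ = (-614) + (-400) + (-256) + (-452) + (-220) = -1942
Area = |Σ|/2 = 971.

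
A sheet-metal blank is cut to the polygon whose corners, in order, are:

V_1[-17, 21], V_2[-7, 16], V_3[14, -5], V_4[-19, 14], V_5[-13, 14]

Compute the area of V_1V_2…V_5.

166

V_1→V_2: (-17)(16) − (-7)(21) = -125
V_2→V_3: (-7)(-5) − (14)(16) = -189
V_3→V_4: (14)(14) − (-19)(-5) = 101
V_4→V_5: (-19)(14) − (-13)(14) = -84
V_5→V_1: (-13)(21) − (-17)(14) = -35
Σ = -332
Area = |Σ|/2 = 166.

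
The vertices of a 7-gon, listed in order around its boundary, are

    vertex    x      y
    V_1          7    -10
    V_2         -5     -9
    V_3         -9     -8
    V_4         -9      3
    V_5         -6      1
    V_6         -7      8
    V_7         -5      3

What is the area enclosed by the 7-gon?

Cross-terms: -113, -41, -99, 9, -41, 19, 29  ⇒  Σ = -237
Area = |Σ|/2 = 118.5.

118.5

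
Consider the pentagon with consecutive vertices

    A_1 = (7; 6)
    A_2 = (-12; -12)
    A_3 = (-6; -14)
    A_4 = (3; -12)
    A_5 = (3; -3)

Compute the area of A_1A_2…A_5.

Apply the shoelace (surveyor's) formula: 2A = Σ (x_i·y_{i+1} − x_{i+1}·y_i), indices taken mod 5.
Σ = (-12) + (96) + (114) + (27) + (39) = 264
Area = |Σ|/2 = 132.

132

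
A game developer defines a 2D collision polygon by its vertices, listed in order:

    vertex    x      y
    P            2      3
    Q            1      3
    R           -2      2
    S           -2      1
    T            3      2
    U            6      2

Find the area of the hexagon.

Apply the shoelace formula: 2A = Σ (x_i·y_{i+1} − x_{i+1}·y_i), indices taken mod 6.
Σ = (3) + (8) + (2) + (-7) + (-6) + (14) = 14
Area = |Σ|/2 = 7.

7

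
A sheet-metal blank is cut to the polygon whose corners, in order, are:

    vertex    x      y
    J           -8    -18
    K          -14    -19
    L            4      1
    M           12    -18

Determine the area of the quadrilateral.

Σ = (-100) + (62) + (-84) + (-360) = -482
Area = |Σ|/2 = 241.

241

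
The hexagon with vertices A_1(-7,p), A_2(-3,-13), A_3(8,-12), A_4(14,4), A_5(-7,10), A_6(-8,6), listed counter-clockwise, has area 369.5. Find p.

-12

Write out the shoelace sum; only the two edges meeting at A_1 involve p:
2·Area = [((-8)·p − (-7)·6) + ((-7)·(-13) − (-3)·p)] + 546
       = -5·p + 679 = 739
⇒ p = -12.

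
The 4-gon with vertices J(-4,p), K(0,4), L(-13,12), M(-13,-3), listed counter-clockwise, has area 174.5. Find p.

-10

The doubled signed area Σ (x_i y_{i+1} − x_{i+1} y_i) is linear in p.
With p=0 it equals 219; the coefficient of p is -13 (from the two edges through J).
So -13·p + 219 = 2·174.5 = 349 ⇒ p = -10.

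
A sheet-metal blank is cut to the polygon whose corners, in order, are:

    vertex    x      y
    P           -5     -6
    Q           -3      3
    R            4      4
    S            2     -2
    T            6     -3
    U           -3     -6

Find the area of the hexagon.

62

Apply Gauss's area formula: 2A = Σ (x_i·y_{i+1} − x_{i+1}·y_i), indices taken mod 6.
P→Q: (-5)(3) − (-3)(-6) = -33
Q→R: (-3)(4) − (4)(3) = -24
R→S: (4)(-2) − (2)(4) = -16
S→T: (2)(-3) − (6)(-2) = 6
T→U: (6)(-6) − (-3)(-3) = -45
U→P: (-3)(-6) − (-5)(-6) = -12
Σ = -124
Area = |Σ|/2 = 62.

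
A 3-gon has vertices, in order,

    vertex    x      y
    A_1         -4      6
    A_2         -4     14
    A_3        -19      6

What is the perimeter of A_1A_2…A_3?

|A_1A_2| = √((0)² + (8)²) = √64 = 8
|A_2A_3| = √((-15)² + (-8)²) = √289 = 17
|A_3A_1| = √((15)² + (0)²) = √225 = 15
Perimeter = 8 + 17 + 15 = 40.

40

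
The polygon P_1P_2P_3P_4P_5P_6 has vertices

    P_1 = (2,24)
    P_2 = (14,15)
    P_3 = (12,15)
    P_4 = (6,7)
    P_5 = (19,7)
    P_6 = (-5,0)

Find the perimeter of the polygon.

90

|P_1P_2| = √((12)² + (-9)²) = √225 = 15
|P_2P_3| = √((-2)² + (0)²) = √4 = 2
|P_3P_4| = √((-6)² + (-8)²) = √100 = 10
|P_4P_5| = √((13)² + (0)²) = √169 = 13
|P_5P_6| = √((-24)² + (-7)²) = √625 = 25
|P_6P_1| = √((7)² + (24)²) = √625 = 25
Perimeter = 15 + 2 + 10 + 13 + 25 + 25 = 90.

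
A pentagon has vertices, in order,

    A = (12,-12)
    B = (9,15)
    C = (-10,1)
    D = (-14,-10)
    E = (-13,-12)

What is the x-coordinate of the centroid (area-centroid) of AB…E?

21/31

Apply Gauss's area formula. First the cross-terms c_i = x_i·y_{i+1} − x_{i+1}·y_i:
  288, 159, 114, 38, 300  ⇒  2A = 899, A = 449.5.
Then Σ (x_i + x_{i+1})·c_i = 1827, so x̄ = 1827 / (6·449.5) = 21/31.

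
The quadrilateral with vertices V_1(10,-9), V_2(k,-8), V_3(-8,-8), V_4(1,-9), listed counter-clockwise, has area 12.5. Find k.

The doubled signed area Σ (x_i y_{i+1} − x_{i+1} y_i) is linear in k.
With k=0 it equals 17; the coefficient of k is 1 (from the two edges through V_2).
So 1·k + 17 = 2·12.5 = 25 ⇒ k = 8.

8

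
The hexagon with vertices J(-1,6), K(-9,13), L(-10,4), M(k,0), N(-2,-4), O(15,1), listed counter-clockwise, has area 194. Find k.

Write out the shoelace sum; only the two edges meeting at M involve k:
2·Area = [((-10)·0 − k·4) + (k·(-4) − (-2)·0)] + 284
       = -8·k + 284 = 388
⇒ k = -13.

-13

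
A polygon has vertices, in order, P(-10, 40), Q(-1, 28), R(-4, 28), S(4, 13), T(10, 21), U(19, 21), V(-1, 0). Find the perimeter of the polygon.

124

|PQ| = √((9)² + (-12)²) = √225 = 15
|QR| = √((-3)² + (0)²) = √9 = 3
|RS| = √((8)² + (-15)²) = √289 = 17
|ST| = √((6)² + (8)²) = √100 = 10
|TU| = √((9)² + (0)²) = √81 = 9
|UV| = √((-20)² + (-21)²) = √841 = 29
|VP| = √((-9)² + (40)²) = √1681 = 41
Perimeter = 15 + 3 + 17 + 10 + 9 + 29 + 41 = 124.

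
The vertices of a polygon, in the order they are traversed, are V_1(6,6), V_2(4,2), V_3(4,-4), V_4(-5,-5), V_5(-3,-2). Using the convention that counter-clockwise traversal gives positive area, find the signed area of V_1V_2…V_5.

Cross-terms: -12, -24, -40, -5, -6  ⇒  Σ = -87
Signed area = Σ/2 = -43.5 (negative ⇒ clockwise traversal).

-43.5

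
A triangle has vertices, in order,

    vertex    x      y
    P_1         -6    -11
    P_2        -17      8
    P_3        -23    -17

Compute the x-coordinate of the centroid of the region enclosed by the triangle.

Apply Gauss's area formula. First the cross-terms c_i = x_i·y_{i+1} − x_{i+1}·y_i:
  -235, 473, 151  ⇒  2A = 389, A = 194.5.
Then Σ (x_i + x_{i+1})·c_i = -17894, so x̄ = -17894 / (6·194.5) = -46/3.

-46/3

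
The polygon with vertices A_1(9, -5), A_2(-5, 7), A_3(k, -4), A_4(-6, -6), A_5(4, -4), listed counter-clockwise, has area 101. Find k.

-8

The doubled signed area Σ (x_i y_{i+1} − x_{i+1} y_i) is linear in k.
With k=0 it equals 98; the coefficient of k is -13 (from the two edges through A_3).
So -13·k + 98 = 2·101 = 202 ⇒ k = -8.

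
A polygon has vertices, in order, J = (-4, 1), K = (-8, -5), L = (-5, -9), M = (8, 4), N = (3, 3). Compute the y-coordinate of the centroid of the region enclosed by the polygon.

Apply the surveyor's formula. First the cross-terms c_i = x_i·y_{i+1} − x_{i+1}·y_i:
  28, 47, 52, 12, 15  ⇒  2A = 154, A = 77.
Then Σ (y_i + y_{i+1})·c_i = -886, so ȳ = -886 / (6·77) = -443/231.

-443/231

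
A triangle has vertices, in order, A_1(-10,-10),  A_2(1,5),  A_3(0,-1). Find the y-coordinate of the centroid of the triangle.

Apply the surveyor's formula. First the cross-terms c_i = x_i·y_{i+1} − x_{i+1}·y_i:
  -40, -1, -10  ⇒  2A = -51, A = -25.5.
Then Σ (y_i + y_{i+1})·c_i = 306, so ȳ = 306 / (6·(-25.5)) = -2.

-2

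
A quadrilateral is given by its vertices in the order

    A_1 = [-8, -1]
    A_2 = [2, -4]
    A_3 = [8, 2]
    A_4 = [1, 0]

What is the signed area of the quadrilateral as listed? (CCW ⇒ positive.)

Apply the shoelace formula: 2A = Σ (x_i·y_{i+1} − x_{i+1}·y_i), indices taken mod 4.
Σ = (34) + (36) + (-2) + (-1) = 67
Signed area = Σ/2 = 33.5 (positive ⇒ counter-clockwise traversal).

33.5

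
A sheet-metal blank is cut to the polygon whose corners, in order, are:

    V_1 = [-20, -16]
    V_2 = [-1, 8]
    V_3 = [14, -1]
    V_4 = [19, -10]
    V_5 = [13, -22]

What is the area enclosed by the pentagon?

Cross-terms: -176, -111, -121, -288, -648  ⇒  Σ = -1344
Area = |Σ|/2 = 672.

672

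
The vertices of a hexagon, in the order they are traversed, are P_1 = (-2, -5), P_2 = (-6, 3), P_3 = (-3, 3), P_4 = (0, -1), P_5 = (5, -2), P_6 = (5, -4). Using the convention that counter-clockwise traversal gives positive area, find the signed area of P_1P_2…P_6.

-40

P_1→P_2: (-2)(3) − (-6)(-5) = -36
P_2→P_3: (-6)(3) − (-3)(3) = -9
P_3→P_4: (-3)(-1) − (0)(3) = 3
P_4→P_5: (0)(-2) − (5)(-1) = 5
P_5→P_6: (5)(-4) − (5)(-2) = -10
P_6→P_1: (5)(-5) − (-2)(-4) = -33
Σ = -80
Signed area = Σ/2 = -40 (negative ⇒ clockwise traversal).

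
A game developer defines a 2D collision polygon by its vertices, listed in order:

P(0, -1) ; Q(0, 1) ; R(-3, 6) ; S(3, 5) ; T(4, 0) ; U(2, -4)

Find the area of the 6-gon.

Apply the shoelace (surveyor's) formula: 2A = Σ (x_i·y_{i+1} − x_{i+1}·y_i), indices taken mod 6.
P→Q: (0)(1) − (0)(-1) = 0
Q→R: (0)(6) − (-3)(1) = 3
R→S: (-3)(5) − (3)(6) = -33
S→T: (3)(0) − (4)(5) = -20
T→U: (4)(-4) − (2)(0) = -16
U→P: (2)(-1) − (0)(-4) = -2
Σ = -68
Area = |Σ|/2 = 34.

34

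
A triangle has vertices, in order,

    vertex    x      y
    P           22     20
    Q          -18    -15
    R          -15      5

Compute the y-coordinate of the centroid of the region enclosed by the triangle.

Apply Gauss's area formula. First the cross-terms c_i = x_i·y_{i+1} − x_{i+1}·y_i:
  30, -315, -410  ⇒  2A = -695, A = -347.5.
Then Σ (y_i + y_{i+1})·c_i = -6950, so ȳ = -6950 / (6·(-347.5)) = 10/3.

10/3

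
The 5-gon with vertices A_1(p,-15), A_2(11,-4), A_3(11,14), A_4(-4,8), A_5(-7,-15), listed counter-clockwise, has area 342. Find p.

Write out the shoelace sum; only the two edges meeting at A_1 involve p:
2·Area = [((-7)·(-15) − p·(-15)) + (p·(-4) − 11·(-15))] + 458
       = 11·p + 728 = 684
⇒ p = -4.

-4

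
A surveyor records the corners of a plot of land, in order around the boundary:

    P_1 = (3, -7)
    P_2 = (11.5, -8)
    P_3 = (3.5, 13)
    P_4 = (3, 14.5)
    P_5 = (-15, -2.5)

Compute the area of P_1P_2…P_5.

Apply the shoelace (surveyor's) formula: 2A = Σ (x_i·y_{i+1} − x_{i+1}·y_i), indices taken mod 5.
P_1→P_2: (3)(-8) − (11.5)(-7) = 56.5
P_2→P_3: (11.5)(13) − (3.5)(-8) = 177.5
P_3→P_4: (3.5)(14.5) − (3)(13) = 11.75
P_4→P_5: (3)(-2.5) − (-15)(14.5) = 210
P_5→P_1: (-15)(-7) − (3)(-2.5) = 112.5
Σ = 568.25
Area = |Σ|/2 = 284.125.

284.125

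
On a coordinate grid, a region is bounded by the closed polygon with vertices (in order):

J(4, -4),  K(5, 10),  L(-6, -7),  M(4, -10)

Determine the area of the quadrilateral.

Apply the surveyor's formula: 2A = Σ (x_i·y_{i+1} − x_{i+1}·y_i), indices taken mod 4.
J→K: (4)(10) − (5)(-4) = 60
K→L: (5)(-7) − (-6)(10) = 25
L→M: (-6)(-10) − (4)(-7) = 88
M→J: (4)(-4) − (4)(-10) = 24
Σ = 197
Area = |Σ|/2 = 98.5.

98.5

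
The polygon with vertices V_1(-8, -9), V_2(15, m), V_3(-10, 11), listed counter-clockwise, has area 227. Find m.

Write out the shoelace sum; only the two edges meeting at V_2 involve m:
2·Area = [((-8)·m − 15·(-9)) + (15·11 − (-10)·m)] + 178
       = 2·m + 478 = 454
⇒ m = -12.

-12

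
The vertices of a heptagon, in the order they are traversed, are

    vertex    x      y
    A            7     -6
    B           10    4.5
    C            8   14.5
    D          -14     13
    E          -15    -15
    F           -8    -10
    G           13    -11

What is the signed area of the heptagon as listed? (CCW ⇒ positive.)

579.75

Apply the shoelace formula: 2A = Σ (x_i·y_{i+1} − x_{i+1}·y_i), indices taken mod 7.
Cross-terms: 91.5, 109, 307, 405, 30, 218, -1  ⇒  Σ = 1159.5
Signed area = Σ/2 = 579.75 (positive ⇒ counter-clockwise traversal).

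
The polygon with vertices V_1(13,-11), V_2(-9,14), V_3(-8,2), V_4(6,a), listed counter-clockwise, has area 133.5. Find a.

-8

The doubled signed area Σ (x_i y_{i+1} − x_{i+1} y_i) is linear in a.
With a=0 it equals 99; the coefficient of a is -21 (from the two edges through V_4).
So -21·a + 99 = 2·133.5 = 267 ⇒ a = -8.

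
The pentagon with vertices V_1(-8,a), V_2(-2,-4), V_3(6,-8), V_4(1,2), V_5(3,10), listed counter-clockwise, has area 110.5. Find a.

9

Write out the shoelace sum; only the two edges meeting at V_1 involve a:
2·Area = [(3·a − (-8)·10) + ((-8)·(-4) − (-2)·a)] + 64
       = 5·a + 176 = 221
⇒ a = 9.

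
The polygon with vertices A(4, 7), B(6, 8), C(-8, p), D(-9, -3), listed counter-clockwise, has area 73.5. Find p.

8

Write out the shoelace sum; only the two edges meeting at C involve p:
2·Area = [(6·p − (-8)·8) + ((-8)·(-3) − (-9)·p)] + -61
       = 15·p + 27 = 147
⇒ p = 8.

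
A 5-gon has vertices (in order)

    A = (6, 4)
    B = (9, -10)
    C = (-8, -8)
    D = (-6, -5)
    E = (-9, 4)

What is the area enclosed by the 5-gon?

Apply the surveyor's formula: 2A = Σ (x_i·y_{i+1} − x_{i+1}·y_i), indices taken mod 5.
Σ = (-96) + (-152) + (-8) + (-69) + (-60) = -385
Area = |Σ|/2 = 192.5.

192.5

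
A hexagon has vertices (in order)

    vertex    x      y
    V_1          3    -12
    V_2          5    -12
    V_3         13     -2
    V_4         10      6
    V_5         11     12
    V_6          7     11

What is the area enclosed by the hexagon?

Apply the surveyor's formula: 2A = Σ (x_i·y_{i+1} − x_{i+1}·y_i), indices taken mod 6.
Σ = (24) + (146) + (98) + (54) + (37) + (-117) = 242
Area = |Σ|/2 = 121.

121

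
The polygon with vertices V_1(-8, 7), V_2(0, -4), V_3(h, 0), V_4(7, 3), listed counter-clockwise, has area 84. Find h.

9

Write out the shoelace sum; only the two edges meeting at V_3 involve h:
2·Area = [(0·0 − h·(-4)) + (h·3 − 7·0)] + 105
       = 7·h + 105 = 168
⇒ h = 9.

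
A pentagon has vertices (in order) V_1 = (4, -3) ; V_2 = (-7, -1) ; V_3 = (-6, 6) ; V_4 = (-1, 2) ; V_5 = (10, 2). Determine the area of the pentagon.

Apply the shoelace (surveyor's) formula: 2A = Σ (x_i·y_{i+1} − x_{i+1}·y_i), indices taken mod 5.
Σ = (-25) + (-48) + (-6) + (-22) + (-38) = -139
Area = |Σ|/2 = 69.5.

69.5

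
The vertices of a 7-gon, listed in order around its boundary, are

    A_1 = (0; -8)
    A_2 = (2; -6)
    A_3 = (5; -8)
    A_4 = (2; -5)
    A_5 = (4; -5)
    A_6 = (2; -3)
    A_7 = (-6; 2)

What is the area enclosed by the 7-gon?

31.5

Apply Gauss's area formula: 2A = Σ (x_i·y_{i+1} − x_{i+1}·y_i), indices taken mod 7.
Σ = (16) + (14) + (-9) + (10) + (-2) + (-14) + (48) = 63
Area = |Σ|/2 = 31.5.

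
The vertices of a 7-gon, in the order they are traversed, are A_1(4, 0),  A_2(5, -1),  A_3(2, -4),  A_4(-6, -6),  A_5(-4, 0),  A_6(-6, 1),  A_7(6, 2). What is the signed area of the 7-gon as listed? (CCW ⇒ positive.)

-56

Apply the surveyor's formula: 2A = Σ (x_i·y_{i+1} − x_{i+1}·y_i), indices taken mod 7.
Σ = (-4) + (-18) + (-36) + (-24) + (-4) + (-18) + (-8) = -112
Signed area = Σ/2 = -56 (negative ⇒ clockwise traversal).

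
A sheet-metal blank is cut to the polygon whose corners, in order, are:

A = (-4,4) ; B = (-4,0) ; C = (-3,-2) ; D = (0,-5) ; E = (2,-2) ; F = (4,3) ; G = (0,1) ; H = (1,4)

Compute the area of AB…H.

Apply the shoelace (surveyor's) formula: 2A = Σ (x_i·y_{i+1} − x_{i+1}·y_i), indices taken mod 8.
Σ = (16) + (8) + (15) + (10) + (14) + (4) + (-1) + (20) = 86
Area = |Σ|/2 = 43.

43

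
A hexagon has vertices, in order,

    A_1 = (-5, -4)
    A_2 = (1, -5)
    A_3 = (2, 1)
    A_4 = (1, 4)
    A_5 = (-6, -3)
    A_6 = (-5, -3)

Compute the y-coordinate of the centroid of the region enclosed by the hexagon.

-151/114

Apply the shoelace (surveyor's) formula. First the cross-terms c_i = x_i·y_{i+1} − x_{i+1}·y_i:
  29, 11, 7, 21, 3, 5  ⇒  2A = 76, A = 38.
Then Σ (y_i + y_{i+1})·c_i = -302, so ȳ = -302 / (6·38) = -151/114.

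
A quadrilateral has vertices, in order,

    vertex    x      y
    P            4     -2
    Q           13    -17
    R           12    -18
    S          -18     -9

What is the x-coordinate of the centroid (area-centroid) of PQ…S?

-5/54

Apply the shoelace (surveyor's) formula. First the cross-terms c_i = x_i·y_{i+1} − x_{i+1}·y_i:
  -42, -30, -432, 72  ⇒  2A = -432, A = -216.
Then Σ (x_i + x_{i+1})·c_i = 120, so x̄ = 120 / (6·(-216)) = -5/54.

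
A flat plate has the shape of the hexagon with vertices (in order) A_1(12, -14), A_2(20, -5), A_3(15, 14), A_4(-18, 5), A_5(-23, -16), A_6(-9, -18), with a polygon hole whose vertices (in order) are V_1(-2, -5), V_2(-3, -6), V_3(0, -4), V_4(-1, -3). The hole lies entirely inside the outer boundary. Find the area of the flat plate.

Outer boundary:
Cross-terms: 220, 355, 327, 403, 270, 342  ⇒  Σ = 1917
Area = |Σ|/2 = 958.5.
Hole:
Apply the shoelace formula: 2A = Σ (x_i·y_{i+1} − x_{i+1}·y_i), indices taken mod 4.
Cross-terms: -3, 12, -4, -1  ⇒  Σ = 4
Area = |Σ|/2 = 2.
Net area = 958.5 − 2 = 956.5.

956.5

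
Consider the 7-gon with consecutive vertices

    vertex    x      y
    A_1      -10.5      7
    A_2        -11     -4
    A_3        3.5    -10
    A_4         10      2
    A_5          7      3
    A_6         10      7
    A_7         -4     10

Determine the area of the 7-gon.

Apply the surveyor's formula: 2A = Σ (x_i·y_{i+1} − x_{i+1}·y_i), indices taken mod 7.
Σ = (119) + (124) + (107) + (16) + (19) + (128) + (77) = 590
Area = |Σ|/2 = 295.

295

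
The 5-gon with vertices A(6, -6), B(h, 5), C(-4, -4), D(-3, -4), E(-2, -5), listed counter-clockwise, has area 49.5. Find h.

-2

The doubled signed area Σ (x_i y_{i+1} − x_{i+1} y_i) is linear in h.
With h=0 it equals 103; the coefficient of h is 2 (from the two edges through B).
So 2·h + 103 = 2·49.5 = 99 ⇒ h = -2.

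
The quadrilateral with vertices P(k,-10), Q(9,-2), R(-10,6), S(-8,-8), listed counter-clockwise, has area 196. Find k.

10

Write out the shoelace sum; only the two edges meeting at P involve k:
2·Area = [((-8)·(-10) − k·(-8)) + (k·(-2) − 9·(-10))] + 162
       = 6·k + 332 = 392
⇒ k = 10.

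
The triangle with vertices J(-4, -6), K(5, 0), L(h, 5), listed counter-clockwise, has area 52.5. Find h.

The doubled signed area Σ (x_i y_{i+1} − x_{i+1} y_i) is linear in h.
With h=0 it equals 75; the coefficient of h is -6 (from the two edges through L).
So -6·h + 75 = 2·52.5 = 105 ⇒ h = -5.

-5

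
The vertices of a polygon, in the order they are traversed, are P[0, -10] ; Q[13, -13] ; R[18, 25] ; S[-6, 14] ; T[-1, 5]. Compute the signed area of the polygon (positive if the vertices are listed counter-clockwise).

Cross-terms: 130, 559, 402, -16, 10  ⇒  Σ = 1085
Signed area = Σ/2 = 542.5 (positive ⇒ counter-clockwise traversal).

542.5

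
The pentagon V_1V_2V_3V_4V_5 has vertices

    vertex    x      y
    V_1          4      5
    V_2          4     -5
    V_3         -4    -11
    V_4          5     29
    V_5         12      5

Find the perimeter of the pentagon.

94

|V_1V_2| = √((0)² + (-10)²) = √100 = 10
|V_2V_3| = √((-8)² + (-6)²) = √100 = 10
|V_3V_4| = √((9)² + (40)²) = √1681 = 41
|V_4V_5| = √((7)² + (-24)²) = √625 = 25
|V_5V_1| = √((-8)² + (0)²) = √64 = 8
Perimeter = 10 + 10 + 41 + 25 + 8 = 94.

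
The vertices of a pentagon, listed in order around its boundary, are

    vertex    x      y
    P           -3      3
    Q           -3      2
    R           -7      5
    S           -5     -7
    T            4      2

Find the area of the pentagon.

56

Apply the shoelace (surveyor's) formula: 2A = Σ (x_i·y_{i+1} − x_{i+1}·y_i), indices taken mod 5.
Σ = (3) + (-1) + (74) + (18) + (18) = 112
Area = |Σ|/2 = 56.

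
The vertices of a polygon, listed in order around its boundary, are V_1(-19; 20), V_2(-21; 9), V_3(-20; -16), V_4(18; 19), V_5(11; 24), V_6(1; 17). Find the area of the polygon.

V_1→V_2: (-19)(9) − (-21)(20) = 249
V_2→V_3: (-21)(-16) − (-20)(9) = 516
V_3→V_4: (-20)(19) − (18)(-16) = -92
V_4→V_5: (18)(24) − (11)(19) = 223
V_5→V_6: (11)(17) − (1)(24) = 163
V_6→V_1: (1)(20) − (-19)(17) = 343
Σ = 1402
Area = |Σ|/2 = 701.

701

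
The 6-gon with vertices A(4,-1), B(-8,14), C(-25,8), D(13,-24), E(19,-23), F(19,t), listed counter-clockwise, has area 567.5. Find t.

Write out the shoelace sum; only the two edges meeting at F involve t:
2·Area = [(19·t − 19·(-23)) + (19·(-1) − 4·t)] + 987
       = 15·t + 1405 = 1135
⇒ t = -18.

-18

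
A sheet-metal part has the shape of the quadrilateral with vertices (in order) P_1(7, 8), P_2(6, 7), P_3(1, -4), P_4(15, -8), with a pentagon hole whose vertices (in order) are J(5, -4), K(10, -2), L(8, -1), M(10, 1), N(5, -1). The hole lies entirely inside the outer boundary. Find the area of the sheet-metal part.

87

Outer boundary:
Σ = (1) + (-31) + (52) + (176) = 198
Area = |Σ|/2 = 99.
Hole:
Σ = (30) + (6) + (18) + (-15) + (-15) = 24
Area = |Σ|/2 = 12.
Net area = 99 − 12 = 87.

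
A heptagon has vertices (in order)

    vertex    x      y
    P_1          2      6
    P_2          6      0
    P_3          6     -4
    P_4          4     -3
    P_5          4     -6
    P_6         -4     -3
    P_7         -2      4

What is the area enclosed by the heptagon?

Apply the shoelace formula: 2A = Σ (x_i·y_{i+1} − x_{i+1}·y_i), indices taken mod 7.
Cross-terms: -36, -24, -2, -12, -36, -22, -20  ⇒  Σ = -152
Area = |Σ|/2 = 76.

76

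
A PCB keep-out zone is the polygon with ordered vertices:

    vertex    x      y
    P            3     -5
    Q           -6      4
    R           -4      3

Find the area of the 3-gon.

Σ = (-18) + (-2) + (11) = -9
Area = |Σ|/2 = 4.5.

4.5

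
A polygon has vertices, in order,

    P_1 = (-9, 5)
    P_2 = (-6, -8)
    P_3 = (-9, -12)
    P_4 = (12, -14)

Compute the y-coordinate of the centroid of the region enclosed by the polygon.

-22/3

Apply the surveyor's formula. First the cross-terms c_i = x_i·y_{i+1} − x_{i+1}·y_i:
  102, 0, 270, -66  ⇒  2A = 306, A = 153.
Then Σ (y_i + y_{i+1})·c_i = -6732, so ȳ = -6732 / (6·153) = -22/3.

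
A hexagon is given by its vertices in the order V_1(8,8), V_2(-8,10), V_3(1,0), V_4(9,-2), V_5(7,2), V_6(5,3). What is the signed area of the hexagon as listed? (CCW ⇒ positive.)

Apply the shoelace formula: 2A = Σ (x_i·y_{i+1} − x_{i+1}·y_i), indices taken mod 6.
V_1→V_2: (8)(10) − (-8)(8) = 144
V_2→V_3: (-8)(0) − (1)(10) = -10
V_3→V_4: (1)(-2) − (9)(0) = -2
V_4→V_5: (9)(2) − (7)(-2) = 32
V_5→V_6: (7)(3) − (5)(2) = 11
V_6→V_1: (5)(8) − (8)(3) = 16
Σ = 191
Signed area = Σ/2 = 95.5 (positive ⇒ counter-clockwise traversal).

95.5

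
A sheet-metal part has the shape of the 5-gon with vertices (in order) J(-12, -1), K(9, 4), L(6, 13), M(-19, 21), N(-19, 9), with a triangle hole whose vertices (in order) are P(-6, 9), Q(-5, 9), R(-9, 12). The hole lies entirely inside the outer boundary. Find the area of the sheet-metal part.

389.5

Outer boundary:
Σ = (-39) + (93) + (373) + (228) + (127) = 782
Area = |Σ|/2 = 391.
Hole:
Apply Gauss's area formula: 2A = Σ (x_i·y_{i+1} − x_{i+1}·y_i), indices taken mod 3.
Σ = (-9) + (21) + (-9) = 3
Area = |Σ|/2 = 1.5.
Net area = 391 − 1.5 = 389.5.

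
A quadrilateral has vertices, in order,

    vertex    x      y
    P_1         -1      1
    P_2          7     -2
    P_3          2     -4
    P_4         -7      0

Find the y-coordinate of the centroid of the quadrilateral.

-127/96

Apply the shoelace formula. First the cross-terms c_i = x_i·y_{i+1} − x_{i+1}·y_i:
  -5, -24, -28, -7  ⇒  2A = -64, A = -32.
Then Σ (y_i + y_{i+1})·c_i = 254, so ȳ = 254 / (6·(-32)) = -127/96.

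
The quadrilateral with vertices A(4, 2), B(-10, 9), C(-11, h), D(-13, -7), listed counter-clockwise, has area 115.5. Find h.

-1

The doubled signed area Σ (x_i y_{i+1} − x_{i+1} y_i) is linear in h.
With h=0 it equals 234; the coefficient of h is 3 (from the two edges through C).
So 3·h + 234 = 2·115.5 = 231 ⇒ h = -1.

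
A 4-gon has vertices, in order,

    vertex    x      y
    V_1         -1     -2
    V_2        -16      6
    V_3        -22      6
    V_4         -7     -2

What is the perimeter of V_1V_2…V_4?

46

|V_1V_2| = √((-15)² + (8)²) = √289 = 17
|V_2V_3| = √((-6)² + (0)²) = √36 = 6
|V_3V_4| = √((15)² + (-8)²) = √289 = 17
|V_4V_1| = √((6)² + (0)²) = √36 = 6
Perimeter = 17 + 6 + 17 + 6 = 46.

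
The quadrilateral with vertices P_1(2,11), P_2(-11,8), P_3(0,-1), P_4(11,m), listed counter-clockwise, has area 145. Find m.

-5

Write out the shoelace sum; only the two edges meeting at P_4 involve m:
2·Area = [(0·m − 11·(-1)) + (11·11 − 2·m)] + 148
       = -2·m + 280 = 290
⇒ m = -5.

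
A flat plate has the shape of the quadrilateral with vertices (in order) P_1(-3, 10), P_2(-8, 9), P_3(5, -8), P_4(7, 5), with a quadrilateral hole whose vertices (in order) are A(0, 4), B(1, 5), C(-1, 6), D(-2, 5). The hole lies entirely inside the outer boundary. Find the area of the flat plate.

Outer boundary:
Cross-terms: 53, 19, 81, 85  ⇒  Σ = 238
Area = |Σ|/2 = 119.
Hole:
Σ = (-4) + (11) + (7) + (-8) = 6
Area = |Σ|/2 = 3.
Net area = 119 − 3 = 116.

116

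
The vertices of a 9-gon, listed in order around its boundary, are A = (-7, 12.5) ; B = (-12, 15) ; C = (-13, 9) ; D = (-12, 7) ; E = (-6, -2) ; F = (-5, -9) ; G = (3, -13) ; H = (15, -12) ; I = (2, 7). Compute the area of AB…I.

356.5

Apply the surveyor's formula: 2A = Σ (x_i·y_{i+1} − x_{i+1}·y_i), indices taken mod 9.
Σ = (45) + (87) + (17) + (66) + (44) + (92) + (159) + (129) + (74) = 713
Area = |Σ|/2 = 356.5.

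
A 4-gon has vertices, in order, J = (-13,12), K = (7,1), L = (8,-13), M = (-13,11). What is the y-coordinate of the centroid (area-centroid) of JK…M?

Apply the shoelace formula. First the cross-terms c_i = x_i·y_{i+1} − x_{i+1}·y_i:
  -97, -99, -81, -13  ⇒  2A = -290, A = -145.
Then Σ (y_i + y_{i+1})·c_i = -210, so ȳ = -210 / (6·(-145)) = 7/29.

7/29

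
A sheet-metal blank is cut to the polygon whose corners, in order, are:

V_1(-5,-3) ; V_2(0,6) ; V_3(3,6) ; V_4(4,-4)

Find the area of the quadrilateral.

58

Apply the surveyor's formula: 2A = Σ (x_i·y_{i+1} − x_{i+1}·y_i), indices taken mod 4.
Σ = (-30) + (-18) + (-36) + (-32) = -116
Area = |Σ|/2 = 58.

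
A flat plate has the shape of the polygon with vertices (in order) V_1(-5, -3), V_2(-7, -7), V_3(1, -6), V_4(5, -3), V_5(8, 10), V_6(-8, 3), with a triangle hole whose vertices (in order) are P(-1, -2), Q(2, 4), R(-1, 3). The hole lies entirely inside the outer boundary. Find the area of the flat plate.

Outer boundary:
V_1→V_2: (-5)(-7) − (-7)(-3) = 14
V_2→V_3: (-7)(-6) − (1)(-7) = 49
V_3→V_4: (1)(-3) − (5)(-6) = 27
V_4→V_5: (5)(10) − (8)(-3) = 74
V_5→V_6: (8)(3) − (-8)(10) = 104
V_6→V_1: (-8)(-3) − (-5)(3) = 39
Σ = 307
Area = |Σ|/2 = 153.5.
Hole:
Apply Gauss's area formula: 2A = Σ (x_i·y_{i+1} − x_{i+1}·y_i), indices taken mod 3.
Cross-terms: 0, 10, 5  ⇒  Σ = 15
Area = |Σ|/2 = 7.5.
Net area = 153.5 − 7.5 = 146.

146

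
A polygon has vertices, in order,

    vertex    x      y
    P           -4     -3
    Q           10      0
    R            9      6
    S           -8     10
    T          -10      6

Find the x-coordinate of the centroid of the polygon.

-39/167

Apply the shoelace (surveyor's) formula. First the cross-terms c_i = x_i·y_{i+1} − x_{i+1}·y_i:
  30, 60, 138, 52, 54  ⇒  2A = 334, A = 167.
Then Σ (x_i + x_{i+1})·c_i = -234, so x̄ = -234 / (6·167) = -39/167.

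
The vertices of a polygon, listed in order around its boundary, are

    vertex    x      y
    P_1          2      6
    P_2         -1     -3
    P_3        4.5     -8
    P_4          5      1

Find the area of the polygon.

Apply the shoelace (surveyor's) formula: 2A = Σ (x_i·y_{i+1} − x_{i+1}·y_i), indices taken mod 4.
Σ = (0) + (21.5) + (44.5) + (28) = 94
Area = |Σ|/2 = 47.

47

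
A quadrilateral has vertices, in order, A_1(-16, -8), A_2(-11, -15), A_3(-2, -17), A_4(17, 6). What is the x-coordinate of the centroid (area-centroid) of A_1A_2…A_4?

-145/117

Apply the shoelace (surveyor's) formula. First the cross-terms c_i = x_i·y_{i+1} − x_{i+1}·y_i:
  152, 157, 277, -40  ⇒  2A = 546, A = 273.
Then Σ (x_i + x_{i+1})·c_i = -2030, so x̄ = -2030 / (6·273) = -145/117.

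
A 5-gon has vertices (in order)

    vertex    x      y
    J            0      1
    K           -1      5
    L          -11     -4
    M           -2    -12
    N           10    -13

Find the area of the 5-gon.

Cross-terms: 1, 59, 124, 146, 10  ⇒  Σ = 340
Area = |Σ|/2 = 170.

170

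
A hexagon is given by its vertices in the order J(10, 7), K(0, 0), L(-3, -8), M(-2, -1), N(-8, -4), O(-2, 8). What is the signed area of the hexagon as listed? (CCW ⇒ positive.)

-89.5

Σ = (0) + (0) + (-13) + (0) + (-72) + (-94) = -179
Signed area = Σ/2 = -89.5 (negative ⇒ clockwise traversal).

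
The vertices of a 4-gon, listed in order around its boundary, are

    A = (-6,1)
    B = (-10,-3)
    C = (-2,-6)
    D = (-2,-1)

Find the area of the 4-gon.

Apply the surveyor's formula: 2A = Σ (x_i·y_{i+1} − x_{i+1}·y_i), indices taken mod 4.
Cross-terms: 28, 54, -10, -8  ⇒  Σ = 64
Area = |Σ|/2 = 32.

32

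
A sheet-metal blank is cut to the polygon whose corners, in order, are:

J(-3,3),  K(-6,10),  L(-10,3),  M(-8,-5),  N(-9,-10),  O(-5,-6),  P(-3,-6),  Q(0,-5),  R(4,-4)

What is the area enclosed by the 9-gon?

Σ = (-12) + (82) + (74) + (35) + (4) + (12) + (15) + (20) + (0) = 230
Area = |Σ|/2 = 115.

115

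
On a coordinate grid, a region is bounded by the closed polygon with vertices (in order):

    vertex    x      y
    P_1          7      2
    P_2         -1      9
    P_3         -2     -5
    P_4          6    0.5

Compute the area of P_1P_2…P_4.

Apply the shoelace (surveyor's) formula: 2A = Σ (x_i·y_{i+1} − x_{i+1}·y_i), indices taken mod 4.
Σ = (65) + (23) + (29) + (8.5) = 125.5
Area = |Σ|/2 = 62.75.

62.75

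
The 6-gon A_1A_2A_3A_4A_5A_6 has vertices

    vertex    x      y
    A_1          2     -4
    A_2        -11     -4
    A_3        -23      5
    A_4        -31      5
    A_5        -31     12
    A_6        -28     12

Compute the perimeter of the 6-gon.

|A_1A_2| = √((-13)² + (0)²) = √169 = 13
|A_2A_3| = √((-12)² + (9)²) = √225 = 15
|A_3A_4| = √((-8)² + (0)²) = √64 = 8
|A_4A_5| = √((0)² + (7)²) = √49 = 7
|A_5A_6| = √((3)² + (0)²) = √9 = 3
|A_6A_1| = √((30)² + (-16)²) = √1156 = 34
Perimeter = 13 + 15 + 8 + 7 + 3 + 34 = 80.

80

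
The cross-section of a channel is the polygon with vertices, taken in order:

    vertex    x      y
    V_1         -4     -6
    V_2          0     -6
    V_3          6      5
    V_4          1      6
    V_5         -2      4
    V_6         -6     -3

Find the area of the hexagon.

80.5

Apply the shoelace formula: 2A = Σ (x_i·y_{i+1} − x_{i+1}·y_i), indices taken mod 6.
Σ = (24) + (36) + (31) + (16) + (30) + (24) = 161
Area = |Σ|/2 = 80.5.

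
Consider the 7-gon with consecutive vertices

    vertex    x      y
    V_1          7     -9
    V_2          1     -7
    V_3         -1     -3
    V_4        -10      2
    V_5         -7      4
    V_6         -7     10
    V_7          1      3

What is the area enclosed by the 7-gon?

V_1→V_2: (7)(-7) − (1)(-9) = -40
V_2→V_3: (1)(-3) − (-1)(-7) = -10
V_3→V_4: (-1)(2) − (-10)(-3) = -32
V_4→V_5: (-10)(4) − (-7)(2) = -26
V_5→V_6: (-7)(10) − (-7)(4) = -42
V_6→V_7: (-7)(3) − (1)(10) = -31
V_7→V_1: (1)(-9) − (7)(3) = -30
Σ = -211
Area = |Σ|/2 = 105.5.

105.5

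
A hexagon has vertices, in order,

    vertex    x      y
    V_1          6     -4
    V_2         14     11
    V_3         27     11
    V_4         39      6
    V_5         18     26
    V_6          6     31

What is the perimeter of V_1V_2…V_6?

|V_1V_2| = √((8)² + (15)²) = √289 = 17
|V_2V_3| = √((13)² + (0)²) = √169 = 13
|V_3V_4| = √((12)² + (-5)²) = √169 = 13
|V_4V_5| = √((-21)² + (20)²) = √841 = 29
|V_5V_6| = √((-12)² + (5)²) = √169 = 13
|V_6V_1| = √((0)² + (-35)²) = √1225 = 35
Perimeter = 17 + 13 + 13 + 29 + 13 + 35 = 120.

120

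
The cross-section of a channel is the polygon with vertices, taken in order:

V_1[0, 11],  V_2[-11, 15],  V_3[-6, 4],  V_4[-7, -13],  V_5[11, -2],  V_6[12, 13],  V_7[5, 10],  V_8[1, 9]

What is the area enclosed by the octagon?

349

Apply the shoelace (surveyor's) formula: 2A = Σ (x_i·y_{i+1} − x_{i+1}·y_i), indices taken mod 8.
Σ = (121) + (46) + (106) + (157) + (167) + (55) + (35) + (11) = 698
Area = |Σ|/2 = 349.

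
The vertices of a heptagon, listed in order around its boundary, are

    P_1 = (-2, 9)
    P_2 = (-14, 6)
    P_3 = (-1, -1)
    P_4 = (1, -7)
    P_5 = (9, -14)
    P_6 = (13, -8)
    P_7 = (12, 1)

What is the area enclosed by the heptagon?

Apply the surveyor's formula: 2A = Σ (x_i·y_{i+1} − x_{i+1}·y_i), indices taken mod 7.
Σ = (114) + (20) + (8) + (49) + (110) + (109) + (110) = 520
Area = |Σ|/2 = 260.

260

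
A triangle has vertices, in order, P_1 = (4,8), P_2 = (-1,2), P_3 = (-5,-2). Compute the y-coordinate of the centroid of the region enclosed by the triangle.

Apply the shoelace (surveyor's) formula. First the cross-terms c_i = x_i·y_{i+1} − x_{i+1}·y_i:
  16, 12, -32  ⇒  2A = -4, A = -2.
Then Σ (y_i + y_{i+1})·c_i = -32, so ȳ = -32 / (6·(-2)) = 8/3.

8/3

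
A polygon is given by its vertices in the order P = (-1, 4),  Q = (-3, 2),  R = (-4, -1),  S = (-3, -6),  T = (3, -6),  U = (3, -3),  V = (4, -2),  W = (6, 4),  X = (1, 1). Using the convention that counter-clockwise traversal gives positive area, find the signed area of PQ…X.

64

Cross-terms: 10, 11, 21, 36, 9, 6, 28, 2, 5  ⇒  Σ = 128
Signed area = Σ/2 = 64 (positive ⇒ counter-clockwise traversal).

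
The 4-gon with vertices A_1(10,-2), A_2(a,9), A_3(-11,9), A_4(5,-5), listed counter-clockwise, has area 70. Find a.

-9

The doubled signed area Σ (x_i y_{i+1} − x_{i+1} y_i) is linear in a.
With a=0 it equals 239; the coefficient of a is 11 (from the two edges through A_2).
So 11·a + 239 = 2·70 = 140 ⇒ a = -9.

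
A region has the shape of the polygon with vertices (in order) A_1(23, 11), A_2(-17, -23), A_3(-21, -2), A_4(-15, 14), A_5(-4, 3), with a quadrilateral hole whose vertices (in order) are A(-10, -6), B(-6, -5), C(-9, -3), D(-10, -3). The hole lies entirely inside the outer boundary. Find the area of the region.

601.5

Outer boundary:
Apply the shoelace formula: 2A = Σ (x_i·y_{i+1} − x_{i+1}·y_i), indices taken mod 5.
Cross-terms: -342, -449, -324, 11, -113  ⇒  Σ = -1217
Area = |Σ|/2 = 608.5.
Hole:
Apply the surveyor's formula: 2A = Σ (x_i·y_{i+1} − x_{i+1}·y_i), indices taken mod 4.
Cross-terms: 14, -27, -3, 30  ⇒  Σ = 14
Area = |Σ|/2 = 7.
Net area = 608.5 − 7 = 601.5.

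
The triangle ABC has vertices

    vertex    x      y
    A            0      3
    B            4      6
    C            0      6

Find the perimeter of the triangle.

12

|AB| = √((4)² + (3)²) = √25 = 5
|BC| = √((-4)² + (0)²) = √16 = 4
|CA| = √((0)² + (-3)²) = √9 = 3
Perimeter = 5 + 4 + 3 = 12.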